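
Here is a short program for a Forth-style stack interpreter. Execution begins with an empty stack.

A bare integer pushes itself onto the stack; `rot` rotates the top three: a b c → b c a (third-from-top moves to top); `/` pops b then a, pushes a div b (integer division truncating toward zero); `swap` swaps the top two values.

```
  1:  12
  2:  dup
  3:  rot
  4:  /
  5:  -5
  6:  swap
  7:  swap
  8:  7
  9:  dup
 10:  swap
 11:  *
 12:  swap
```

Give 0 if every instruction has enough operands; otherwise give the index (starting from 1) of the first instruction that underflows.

12  -> 12
dup -> 12 12
rot  — needs 3 operands, stack has 2 → underflow

3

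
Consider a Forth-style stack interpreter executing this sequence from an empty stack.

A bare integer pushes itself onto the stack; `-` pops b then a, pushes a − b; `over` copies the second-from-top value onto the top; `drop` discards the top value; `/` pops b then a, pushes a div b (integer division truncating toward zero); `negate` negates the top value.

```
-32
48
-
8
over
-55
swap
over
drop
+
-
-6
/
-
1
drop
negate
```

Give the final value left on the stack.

57

-32    → -32
48     → -32 48
-      → -80
8      → -80 8
over   → -80 8 -80
-55    → -80 8 -80 -55
swap   → -80 8 -55 -80
over   → -80 8 -55 -80 -55
drop   → -80 8 -55 -80
+      → -80 8 -135
-      → -80 143
-6     → -80 143 -6
/      → -80 -23
-      → -57
1      → -57 1
drop   → -57
negate → 57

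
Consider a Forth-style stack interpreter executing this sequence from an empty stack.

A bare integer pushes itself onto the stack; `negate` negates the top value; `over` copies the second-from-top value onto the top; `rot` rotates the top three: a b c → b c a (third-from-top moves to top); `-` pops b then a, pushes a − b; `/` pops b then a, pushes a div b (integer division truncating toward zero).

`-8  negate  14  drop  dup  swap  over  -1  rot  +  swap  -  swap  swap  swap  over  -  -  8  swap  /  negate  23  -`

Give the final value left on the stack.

-8     → -8
negate → 8
14     → 8 14
drop   → 8
dup    → 8 8
swap   → 8 8
over   → 8 8 8
-1     → 8 8 8 -1
rot    → 8 8 -1 8
+      → 8 8 7
swap   → 8 7 8
-      → 8 -1
swap   → -1 8
swap   → 8 -1
swap   → -1 8
over   → -1 8 -1
-      → -1 9
-      → -10
8      → -10 8
swap   → 8 -10
/      → 0
negate → 0
23     → 0 23
-      → -23

-23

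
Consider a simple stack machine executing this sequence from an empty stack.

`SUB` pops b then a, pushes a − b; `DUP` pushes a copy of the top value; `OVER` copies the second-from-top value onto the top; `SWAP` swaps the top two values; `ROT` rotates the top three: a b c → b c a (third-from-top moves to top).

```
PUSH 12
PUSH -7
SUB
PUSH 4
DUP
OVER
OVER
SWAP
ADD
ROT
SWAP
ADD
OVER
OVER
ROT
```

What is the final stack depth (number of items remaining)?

PUSH 12  [12]
PUSH -7  [12, -7]
SUB      [19]
PUSH 4   [19, 4]
DUP      [19, 4, 4]
OVER     [19, 4, 4, 4]
OVER     [19, 4, 4, 4, 4]
SWAP     [19, 4, 4, 4, 4]
ADD      [19, 4, 4, 8]
ROT      [19, 4, 8, 4]
SWAP     [19, 4, 4, 8]
ADD      [19, 4, 12]
OVER     [19, 4, 12, 4]
OVER     [19, 4, 12, 4, 12]
ROT      [19, 4, 4, 12, 12]

5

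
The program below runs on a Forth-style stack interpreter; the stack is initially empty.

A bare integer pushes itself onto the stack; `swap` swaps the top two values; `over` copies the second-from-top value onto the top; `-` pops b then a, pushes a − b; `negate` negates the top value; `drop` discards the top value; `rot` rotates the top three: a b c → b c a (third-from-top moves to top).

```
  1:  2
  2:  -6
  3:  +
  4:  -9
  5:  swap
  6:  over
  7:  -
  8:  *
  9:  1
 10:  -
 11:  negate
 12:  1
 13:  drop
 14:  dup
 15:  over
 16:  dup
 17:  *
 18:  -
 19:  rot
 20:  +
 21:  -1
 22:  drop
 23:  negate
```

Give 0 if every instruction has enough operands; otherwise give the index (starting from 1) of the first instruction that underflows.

19

2       [2]
-6      [2, -6]
+       [-4]
-9      [-4, -9]
swap    [-9, -4]
over    [-9, -4, -9]
-       [-9, 5]
*       [-45]
1       [-45, 1]
-       [-46]
negate  [46]
1       [46, 1]
drop    [46]
dup     [46, 46]
over    [46, 46, 46]
dup     [46, 46, 46, 46]
*       [46, 46, 2116]
-       [46, -2070]
rot  — needs 3 operands, stack has 2 → underflow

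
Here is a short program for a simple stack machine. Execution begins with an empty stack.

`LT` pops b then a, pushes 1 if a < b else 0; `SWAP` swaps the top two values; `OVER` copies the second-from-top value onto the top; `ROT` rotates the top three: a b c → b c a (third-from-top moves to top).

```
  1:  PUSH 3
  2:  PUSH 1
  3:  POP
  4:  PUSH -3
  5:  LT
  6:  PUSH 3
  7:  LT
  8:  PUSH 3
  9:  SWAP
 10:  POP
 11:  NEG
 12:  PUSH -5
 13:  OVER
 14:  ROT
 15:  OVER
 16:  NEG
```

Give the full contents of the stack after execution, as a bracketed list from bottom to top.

[-5, -3, -3, 3]

PUSH 3  : [3]
PUSH 1  : [3, 1]
POP     : [3]
PUSH -3 : [3, -3]
LT      : [0]
PUSH 3  : [0, 3]
LT      : [1]
PUSH 3  : [1, 3]
SWAP    : [3, 1]
POP     : [3]
NEG     : [-3]
PUSH -5 : [-3, -5]
OVER    : [-3, -5, -3]
ROT     : [-5, -3, -3]
OVER    : [-5, -3, -3, -3]
NEG     : [-5, -3, -3, 3]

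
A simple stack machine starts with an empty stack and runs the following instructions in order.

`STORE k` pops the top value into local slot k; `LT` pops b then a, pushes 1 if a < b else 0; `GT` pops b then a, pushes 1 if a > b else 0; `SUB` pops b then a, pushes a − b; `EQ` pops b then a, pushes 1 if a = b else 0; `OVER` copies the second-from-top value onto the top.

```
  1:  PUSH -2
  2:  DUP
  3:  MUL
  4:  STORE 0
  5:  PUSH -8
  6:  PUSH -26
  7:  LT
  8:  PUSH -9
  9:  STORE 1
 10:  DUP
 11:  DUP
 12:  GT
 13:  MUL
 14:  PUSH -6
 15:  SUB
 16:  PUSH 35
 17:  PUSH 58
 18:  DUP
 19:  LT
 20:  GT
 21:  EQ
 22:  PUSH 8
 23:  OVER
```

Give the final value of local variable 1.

PUSH -2  → -2
DUP      → -2 -2
MUL      → 4
STORE 0  → (empty)
PUSH -8  → -8
PUSH -26 → -8 -26
LT       → 0
PUSH -9  → 0 -9
STORE 1  → 0
DUP      → 0 0
DUP      → 0 0 0
GT       → 0 0
MUL      → 0
PUSH -6  → 0 -6
SUB      → 6
PUSH 35  → 6 35
PUSH 58  → 6 35 58
DUP      → 6 35 58 58
LT       → 6 35 0
GT       → 6 1
EQ       → 0
PUSH 8   → 0 8
OVER     → 0 8 0

-9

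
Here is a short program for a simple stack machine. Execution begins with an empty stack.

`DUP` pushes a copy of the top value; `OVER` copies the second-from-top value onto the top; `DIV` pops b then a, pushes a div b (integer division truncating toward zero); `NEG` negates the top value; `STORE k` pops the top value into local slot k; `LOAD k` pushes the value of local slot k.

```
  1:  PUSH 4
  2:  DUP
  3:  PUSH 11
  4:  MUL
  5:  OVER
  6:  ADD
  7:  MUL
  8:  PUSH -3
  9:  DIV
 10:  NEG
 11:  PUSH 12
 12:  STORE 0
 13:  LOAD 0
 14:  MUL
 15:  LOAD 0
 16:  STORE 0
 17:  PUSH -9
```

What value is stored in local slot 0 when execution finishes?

12

PUSH 4   4
DUP      4 4
PUSH 11  4 4 11
MUL      4 44
OVER     4 44 4
ADD      4 48
MUL      192
PUSH -3  192 -3
DIV      -64
NEG      64
PUSH 12  64 12
STORE 0  64
LOAD 0   64 12
MUL      768
LOAD 0   768 12
STORE 0  768
PUSH -9  768 -9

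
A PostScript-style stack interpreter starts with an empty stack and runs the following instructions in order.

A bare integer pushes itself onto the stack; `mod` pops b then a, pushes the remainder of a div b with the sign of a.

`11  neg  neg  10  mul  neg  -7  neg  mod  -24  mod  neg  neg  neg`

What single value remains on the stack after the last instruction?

5

11  : [11]
neg : [-11]
neg : [11]
10  : [11, 10]
mul : [110]
neg : [-110]
-7  : [-110, -7]
neg : [-110, 7]
mod : [-5]
-24 : [-5, -24]
mod : [-5]
neg : [5]
neg : [-5]
neg : [5]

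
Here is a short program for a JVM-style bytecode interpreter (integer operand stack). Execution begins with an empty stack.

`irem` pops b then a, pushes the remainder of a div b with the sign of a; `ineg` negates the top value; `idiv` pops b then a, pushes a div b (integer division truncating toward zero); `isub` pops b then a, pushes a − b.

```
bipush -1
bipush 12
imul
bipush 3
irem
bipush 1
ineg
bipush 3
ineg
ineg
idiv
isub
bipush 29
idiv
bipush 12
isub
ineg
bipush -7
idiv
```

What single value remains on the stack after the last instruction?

bipush -1 -> -1
bipush 12 -> -1 12
imul      -> -12
bipush 3  -> -12 3
irem      -> 0
bipush 1  -> 0 1
ineg      -> 0 -1
bipush 3  -> 0 -1 3
ineg      -> 0 -1 -3
ineg      -> 0 -1 3
idiv      -> 0 0
isub      -> 0
bipush 29 -> 0 29
idiv      -> 0
bipush 12 -> 0 12
isub      -> -12
ineg      -> 12
bipush -7 -> 12 -7
idiv      -> -1

-1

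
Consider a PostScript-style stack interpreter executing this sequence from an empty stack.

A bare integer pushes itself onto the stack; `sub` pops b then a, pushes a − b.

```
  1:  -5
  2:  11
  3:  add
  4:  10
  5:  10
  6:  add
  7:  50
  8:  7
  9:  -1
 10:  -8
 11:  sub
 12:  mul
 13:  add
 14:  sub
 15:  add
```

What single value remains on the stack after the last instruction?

-73

-5   [-5]
11   [-5, 11]
add  [6]
10   [6, 10]
10   [6, 10, 10]
add  [6, 20]
50   [6, 20, 50]
7    [6, 20, 50, 7]
-1   [6, 20, 50, 7, -1]
-8   [6, 20, 50, 7, -1, -8]
sub  [6, 20, 50, 7, 7]
mul  [6, 20, 50, 49]
add  [6, 20, 99]
sub  [6, -79]
add  [-73]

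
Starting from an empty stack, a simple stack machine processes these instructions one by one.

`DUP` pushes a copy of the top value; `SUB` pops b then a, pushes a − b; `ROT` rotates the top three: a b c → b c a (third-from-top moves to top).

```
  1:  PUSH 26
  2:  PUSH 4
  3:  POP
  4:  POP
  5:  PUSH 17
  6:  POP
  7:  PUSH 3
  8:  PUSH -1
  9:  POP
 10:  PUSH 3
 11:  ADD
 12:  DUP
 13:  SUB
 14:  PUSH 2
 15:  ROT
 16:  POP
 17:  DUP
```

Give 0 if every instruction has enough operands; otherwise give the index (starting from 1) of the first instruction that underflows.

PUSH 26  26
PUSH 4   26 4
POP      26
POP      (empty)
PUSH 17  17
POP      (empty)
PUSH 3   3
PUSH -1  3 -1
POP      3
PUSH 3   3 3
ADD      6
DUP      6 6
SUB      0
PUSH 2   0 2
ROT  — needs 3 operands, stack has 2 → underflow

15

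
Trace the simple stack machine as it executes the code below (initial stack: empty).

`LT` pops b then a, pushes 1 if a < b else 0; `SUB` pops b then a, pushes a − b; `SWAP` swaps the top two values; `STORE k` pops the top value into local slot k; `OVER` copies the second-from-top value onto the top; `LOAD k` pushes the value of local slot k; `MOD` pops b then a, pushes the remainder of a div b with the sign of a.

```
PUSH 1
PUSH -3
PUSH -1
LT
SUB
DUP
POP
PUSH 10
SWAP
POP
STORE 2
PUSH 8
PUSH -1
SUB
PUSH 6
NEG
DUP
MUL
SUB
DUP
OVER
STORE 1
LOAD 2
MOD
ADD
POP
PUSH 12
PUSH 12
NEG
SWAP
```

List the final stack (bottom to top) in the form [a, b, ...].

PUSH 1   [1]
PUSH -3  [1, -3]
PUSH -1  [1, -3, -1]
LT       [1, 1]
SUB      [0]
DUP      [0, 0]
POP      [0]
PUSH 10  [0, 10]
SWAP     [10, 0]
POP      [10]
STORE 2  []
PUSH 8   [8]
PUSH -1  [8, -1]
SUB      [9]
PUSH 6   [9, 6]
NEG      [9, -6]
DUP      [9, -6, -6]
MUL      [9, 36]
SUB      [-27]
DUP      [-27, -27]
OVER     [-27, -27, -27]
STORE 1  [-27, -27]
LOAD 2   [-27, -27, 10]
MOD      [-27, -7]
ADD      [-34]
POP      []
PUSH 12  [12]
PUSH 12  [12, 12]
NEG      [12, -12]
SWAP     [-12, 12]

[-12, 12]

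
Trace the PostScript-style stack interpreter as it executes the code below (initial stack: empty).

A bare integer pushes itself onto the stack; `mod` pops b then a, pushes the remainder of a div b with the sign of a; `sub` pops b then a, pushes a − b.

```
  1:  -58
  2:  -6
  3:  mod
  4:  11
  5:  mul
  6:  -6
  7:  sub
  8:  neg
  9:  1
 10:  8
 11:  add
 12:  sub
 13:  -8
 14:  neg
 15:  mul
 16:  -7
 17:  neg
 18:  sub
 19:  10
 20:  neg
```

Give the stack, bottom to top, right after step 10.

-58 → -58
-6  → -58 -6
mod → -4
11  → -4 11
mul → -44
-6  → -44 -6
sub → -38
neg → 38
1   → 38 1
8   → 38 1 8

[38, 1, 8]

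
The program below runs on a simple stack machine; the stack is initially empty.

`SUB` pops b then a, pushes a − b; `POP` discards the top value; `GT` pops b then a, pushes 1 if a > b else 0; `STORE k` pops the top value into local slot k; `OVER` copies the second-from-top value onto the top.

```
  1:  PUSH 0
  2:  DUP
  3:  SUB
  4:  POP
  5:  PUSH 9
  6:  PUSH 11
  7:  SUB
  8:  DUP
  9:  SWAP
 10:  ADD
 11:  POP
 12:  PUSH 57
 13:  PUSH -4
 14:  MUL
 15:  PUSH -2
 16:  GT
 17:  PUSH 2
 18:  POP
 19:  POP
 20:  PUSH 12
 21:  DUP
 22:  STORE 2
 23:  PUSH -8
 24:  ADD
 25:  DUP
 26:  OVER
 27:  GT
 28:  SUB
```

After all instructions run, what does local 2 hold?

PUSH 0   0
DUP      0 0
SUB      0
POP      (empty)
PUSH 9   9
PUSH 11  9 11
SUB      -2
DUP      -2 -2
SWAP     -2 -2
ADD      -4
POP      (empty)
PUSH 57  57
PUSH -4  57 -4
MUL      -228
PUSH -2  -228 -2
GT       0
PUSH 2   0 2
POP      0
POP      (empty)
PUSH 12  12
DUP      12 12
STORE 2  12
PUSH -8  12 -8
ADD      4
DUP      4 4
OVER     4 4 4
GT       4 0
SUB      4

12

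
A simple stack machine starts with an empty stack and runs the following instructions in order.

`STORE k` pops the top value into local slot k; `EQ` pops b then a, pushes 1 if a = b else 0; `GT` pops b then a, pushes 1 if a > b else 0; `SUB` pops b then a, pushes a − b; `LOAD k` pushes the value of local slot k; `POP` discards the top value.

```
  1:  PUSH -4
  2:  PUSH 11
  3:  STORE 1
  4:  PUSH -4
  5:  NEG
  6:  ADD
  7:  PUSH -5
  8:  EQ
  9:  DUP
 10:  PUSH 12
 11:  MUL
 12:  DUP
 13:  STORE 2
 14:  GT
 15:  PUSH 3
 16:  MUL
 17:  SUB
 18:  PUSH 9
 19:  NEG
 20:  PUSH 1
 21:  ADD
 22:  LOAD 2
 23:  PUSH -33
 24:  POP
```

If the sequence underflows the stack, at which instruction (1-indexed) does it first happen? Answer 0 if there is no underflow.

PUSH -4 : -4
PUSH 11 : -4 11
STORE 1 : -4
PUSH -4 : -4 -4
NEG     : -4 4
ADD     : 0
PUSH -5 : 0 -5
EQ      : 0
DUP     : 0 0
PUSH 12 : 0 0 12
MUL     : 0 0
DUP     : 0 0 0
STORE 2 : 0 0
GT      : 0
PUSH 3  : 0 3
MUL     : 0
SUB  — needs 2 operands, stack has 1 → underflow

17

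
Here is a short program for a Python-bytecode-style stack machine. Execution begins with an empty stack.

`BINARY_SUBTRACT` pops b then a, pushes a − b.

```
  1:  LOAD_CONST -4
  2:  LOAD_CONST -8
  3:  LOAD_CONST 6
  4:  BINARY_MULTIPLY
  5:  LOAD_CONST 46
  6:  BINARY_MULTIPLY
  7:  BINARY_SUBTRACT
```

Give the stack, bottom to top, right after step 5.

[-4, -48, 46]

LOAD_CONST -4   -> [-4]
LOAD_CONST -8   -> [-4, -8]
LOAD_CONST 6    -> [-4, -8, 6]
BINARY_MULTIPLY -> [-4, -48]
LOAD_CONST 46   -> [-4, -48, 46]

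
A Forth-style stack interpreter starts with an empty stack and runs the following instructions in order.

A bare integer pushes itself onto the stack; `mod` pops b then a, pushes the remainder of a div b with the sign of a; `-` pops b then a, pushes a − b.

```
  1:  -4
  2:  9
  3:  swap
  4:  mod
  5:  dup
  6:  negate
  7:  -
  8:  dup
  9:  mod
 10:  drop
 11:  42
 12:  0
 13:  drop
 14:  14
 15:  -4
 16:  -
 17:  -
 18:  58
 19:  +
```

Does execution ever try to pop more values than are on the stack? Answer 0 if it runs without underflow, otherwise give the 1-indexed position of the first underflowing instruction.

0

-4     → [-4]
9      → [-4, 9]
swap   → [9, -4]
mod    → [1]
dup    → [1, 1]
negate → [1, -1]
-      → [2]
dup    → [2, 2]
mod    → [0]
drop   → []
42     → [42]
0      → [42, 0]
drop   → [42]
14     → [42, 14]
-4     → [42, 14, -4]
-      → [42, 18]
-      → [24]
58     → [24, 58]
+      → [82]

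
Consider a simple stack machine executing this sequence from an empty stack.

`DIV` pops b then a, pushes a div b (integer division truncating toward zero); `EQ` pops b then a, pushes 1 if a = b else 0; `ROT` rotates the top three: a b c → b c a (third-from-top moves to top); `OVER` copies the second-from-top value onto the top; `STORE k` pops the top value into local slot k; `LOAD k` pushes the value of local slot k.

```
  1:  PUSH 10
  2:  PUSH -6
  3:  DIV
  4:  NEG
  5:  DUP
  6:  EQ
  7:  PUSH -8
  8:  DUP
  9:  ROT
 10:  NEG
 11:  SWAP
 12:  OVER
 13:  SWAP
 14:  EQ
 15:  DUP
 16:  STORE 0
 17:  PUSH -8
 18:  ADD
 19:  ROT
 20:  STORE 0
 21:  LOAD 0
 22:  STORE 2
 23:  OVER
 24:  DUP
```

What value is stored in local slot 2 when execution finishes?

PUSH 10 -> [10]
PUSH -6 -> [10, -6]
DIV     -> [-1]
NEG     -> [1]
DUP     -> [1, 1]
EQ      -> [1]
PUSH -8 -> [1, -8]
DUP     -> [1, -8, -8]
ROT     -> [-8, -8, 1]
NEG     -> [-8, -8, -1]
SWAP    -> [-8, -1, -8]
OVER    -> [-8, -1, -8, -1]
SWAP    -> [-8, -1, -1, -8]
EQ      -> [-8, -1, 0]
DUP     -> [-8, -1, 0, 0]
STORE 0 -> [-8, -1, 0]
PUSH -8 -> [-8, -1, 0, -8]
ADD     -> [-8, -1, -8]
ROT     -> [-1, -8, -8]
STORE 0 -> [-1, -8]
LOAD 0  -> [-1, -8, -8]
STORE 2 -> [-1, -8]
OVER    -> [-1, -8, -1]
DUP     -> [-1, -8, -1, -1]

-8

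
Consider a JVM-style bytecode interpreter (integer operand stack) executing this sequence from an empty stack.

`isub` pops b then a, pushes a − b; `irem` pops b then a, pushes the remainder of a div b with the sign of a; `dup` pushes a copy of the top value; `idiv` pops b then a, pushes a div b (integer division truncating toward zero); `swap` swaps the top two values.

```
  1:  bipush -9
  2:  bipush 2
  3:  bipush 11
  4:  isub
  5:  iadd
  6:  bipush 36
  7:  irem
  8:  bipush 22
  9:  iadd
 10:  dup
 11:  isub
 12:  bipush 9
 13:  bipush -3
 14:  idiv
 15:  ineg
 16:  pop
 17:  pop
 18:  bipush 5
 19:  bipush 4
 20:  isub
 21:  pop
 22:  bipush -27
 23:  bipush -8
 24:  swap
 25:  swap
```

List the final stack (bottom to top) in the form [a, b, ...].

[-27, -8]

bipush -9   [-9]
bipush 2    [-9, 2]
bipush 11   [-9, 2, 11]
isub        [-9, -9]
iadd        [-18]
bipush 36   [-18, 36]
irem        [-18]
bipush 22   [-18, 22]
iadd        [4]
dup         [4, 4]
isub        [0]
bipush 9    [0, 9]
bipush -3   [0, 9, -3]
idiv        [0, -3]
ineg        [0, 3]
pop         [0]
pop         []
bipush 5    [5]
bipush 4    [5, 4]
isub        [1]
pop         []
bipush -27  [-27]
bipush -8   [-27, -8]
swap        [-8, -27]
swap        [-27, -8]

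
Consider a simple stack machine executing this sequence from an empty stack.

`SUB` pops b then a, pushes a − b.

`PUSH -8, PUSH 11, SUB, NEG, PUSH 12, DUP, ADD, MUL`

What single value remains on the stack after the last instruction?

PUSH -8 -> -8
PUSH 11 -> -8 11
SUB     -> -19
NEG     -> 19
PUSH 12 -> 19 12
DUP     -> 19 12 12
ADD     -> 19 24
MUL     -> 456

456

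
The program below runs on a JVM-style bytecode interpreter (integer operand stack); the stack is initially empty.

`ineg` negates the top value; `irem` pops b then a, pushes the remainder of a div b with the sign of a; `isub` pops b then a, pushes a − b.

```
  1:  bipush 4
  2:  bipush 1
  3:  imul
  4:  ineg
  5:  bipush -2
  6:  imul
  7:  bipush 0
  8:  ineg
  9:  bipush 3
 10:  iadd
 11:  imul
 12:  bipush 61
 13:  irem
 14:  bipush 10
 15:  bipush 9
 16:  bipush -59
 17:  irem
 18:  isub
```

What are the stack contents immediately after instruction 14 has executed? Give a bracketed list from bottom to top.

[24, 10]

bipush 4  : [4]
bipush 1  : [4, 1]
imul      : [4]
ineg      : [-4]
bipush -2 : [-4, -2]
imul      : [8]
bipush 0  : [8, 0]
ineg      : [8, 0]
bipush 3  : [8, 0, 3]
iadd      : [8, 3]
imul      : [24]
bipush 61 : [24, 61]
irem      : [24]
bipush 10 : [24, 10]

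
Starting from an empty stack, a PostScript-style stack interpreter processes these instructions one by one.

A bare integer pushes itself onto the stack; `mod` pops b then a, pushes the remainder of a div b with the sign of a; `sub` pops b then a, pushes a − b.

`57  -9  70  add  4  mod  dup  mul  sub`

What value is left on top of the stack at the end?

56

57  -> 57
-9  -> 57 -9
70  -> 57 -9 70
add -> 57 61
4   -> 57 61 4
mod -> 57 1
dup -> 57 1 1
mul -> 57 1
sub -> 56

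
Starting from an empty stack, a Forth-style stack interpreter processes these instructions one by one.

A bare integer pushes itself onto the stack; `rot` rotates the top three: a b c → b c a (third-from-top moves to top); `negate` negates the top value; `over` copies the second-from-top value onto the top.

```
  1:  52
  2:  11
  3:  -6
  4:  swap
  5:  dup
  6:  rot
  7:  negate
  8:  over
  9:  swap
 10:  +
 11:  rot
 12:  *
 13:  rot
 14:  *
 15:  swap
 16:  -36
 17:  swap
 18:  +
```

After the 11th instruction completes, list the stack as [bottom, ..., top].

52     : [52]
11     : [52, 11]
-6     : [52, 11, -6]
swap   : [52, -6, 11]
dup    : [52, -6, 11, 11]
rot    : [52, 11, 11, -6]
negate : [52, 11, 11, 6]
over   : [52, 11, 11, 6, 11]
swap   : [52, 11, 11, 11, 6]
+      : [52, 11, 11, 17]
rot    : [52, 11, 17, 11]

[52, 11, 17, 11]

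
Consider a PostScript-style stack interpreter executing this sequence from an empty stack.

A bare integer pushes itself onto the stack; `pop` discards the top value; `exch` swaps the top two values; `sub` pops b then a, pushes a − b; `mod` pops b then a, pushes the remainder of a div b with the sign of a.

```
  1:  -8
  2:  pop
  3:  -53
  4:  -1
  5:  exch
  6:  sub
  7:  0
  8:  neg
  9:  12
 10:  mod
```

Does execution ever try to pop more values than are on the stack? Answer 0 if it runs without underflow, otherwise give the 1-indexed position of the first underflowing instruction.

0

-8    -8
pop   (empty)
-53   -53
-1    -53 -1
exch  -1 -53
sub   52
0     52 0
neg   52 0
12    52 0 12
mod   52 0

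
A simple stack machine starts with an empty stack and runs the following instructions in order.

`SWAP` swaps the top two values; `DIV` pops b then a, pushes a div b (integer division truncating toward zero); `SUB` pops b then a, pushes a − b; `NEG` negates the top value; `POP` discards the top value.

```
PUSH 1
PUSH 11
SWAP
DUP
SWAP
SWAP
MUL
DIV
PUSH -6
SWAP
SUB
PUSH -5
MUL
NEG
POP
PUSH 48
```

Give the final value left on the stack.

PUSH 1  : [1]
PUSH 11 : [1, 11]
SWAP    : [11, 1]
DUP     : [11, 1, 1]
SWAP    : [11, 1, 1]
SWAP    : [11, 1, 1]
MUL     : [11, 1]
DIV     : [11]
PUSH -6 : [11, -6]
SWAP    : [-6, 11]
SUB     : [-17]
PUSH -5 : [-17, -5]
MUL     : [85]
NEG     : [-85]
POP     : []
PUSH 48 : [48]

48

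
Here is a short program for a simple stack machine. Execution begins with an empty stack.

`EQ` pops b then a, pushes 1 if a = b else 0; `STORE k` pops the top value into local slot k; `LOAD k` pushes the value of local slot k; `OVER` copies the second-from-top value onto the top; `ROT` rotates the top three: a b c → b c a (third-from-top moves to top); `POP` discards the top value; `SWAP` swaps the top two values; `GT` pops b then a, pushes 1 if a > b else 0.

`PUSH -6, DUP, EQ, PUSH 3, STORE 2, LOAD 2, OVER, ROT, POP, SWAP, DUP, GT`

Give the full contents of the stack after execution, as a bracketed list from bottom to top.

[1, 0]

PUSH -6 → [-6]
DUP     → [-6, -6]
EQ      → [1]
PUSH 3  → [1, 3]
STORE 2 → [1]
LOAD 2  → [1, 3]
OVER    → [1, 3, 1]
ROT     → [3, 1, 1]
POP     → [3, 1]
SWAP    → [1, 3]
DUP     → [1, 3, 3]
GT      → [1, 0]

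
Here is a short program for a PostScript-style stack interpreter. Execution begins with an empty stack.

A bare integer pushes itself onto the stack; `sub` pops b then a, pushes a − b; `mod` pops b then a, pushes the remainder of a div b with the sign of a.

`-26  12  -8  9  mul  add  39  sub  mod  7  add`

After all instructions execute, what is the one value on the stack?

-19

-26 -> [-26]
12  -> [-26, 12]
-8  -> [-26, 12, -8]
9   -> [-26, 12, -8, 9]
mul -> [-26, 12, -72]
add -> [-26, -60]
39  -> [-26, -60, 39]
sub -> [-26, -99]
mod -> [-26]
7   -> [-26, 7]
add -> [-19]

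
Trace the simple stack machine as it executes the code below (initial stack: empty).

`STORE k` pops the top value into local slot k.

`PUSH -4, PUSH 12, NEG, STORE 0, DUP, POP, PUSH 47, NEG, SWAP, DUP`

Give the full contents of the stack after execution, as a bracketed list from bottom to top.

[-47, -4, -4]

PUSH -4 -> -4
PUSH 12 -> -4 12
NEG     -> -4 -12
STORE 0 -> -4
DUP     -> -4 -4
POP     -> -4
PUSH 47 -> -4 47
NEG     -> -4 -47
SWAP    -> -47 -4
DUP     -> -47 -4 -4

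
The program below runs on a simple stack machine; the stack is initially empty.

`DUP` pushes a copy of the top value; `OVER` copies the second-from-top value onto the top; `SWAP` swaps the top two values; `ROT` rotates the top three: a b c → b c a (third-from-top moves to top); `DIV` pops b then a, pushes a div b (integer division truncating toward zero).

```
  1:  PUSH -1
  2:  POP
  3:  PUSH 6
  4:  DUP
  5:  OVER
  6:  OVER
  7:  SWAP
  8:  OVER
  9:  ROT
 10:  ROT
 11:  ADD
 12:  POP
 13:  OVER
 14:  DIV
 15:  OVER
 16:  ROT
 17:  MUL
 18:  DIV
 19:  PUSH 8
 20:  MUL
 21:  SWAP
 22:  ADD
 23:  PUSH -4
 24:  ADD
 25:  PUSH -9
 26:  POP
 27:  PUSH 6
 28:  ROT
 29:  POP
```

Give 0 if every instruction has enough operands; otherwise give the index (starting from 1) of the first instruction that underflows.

28

PUSH -1 → -1
POP     → (empty)
PUSH 6  → 6
DUP     → 6 6
OVER    → 6 6 6
OVER    → 6 6 6 6
SWAP    → 6 6 6 6
OVER    → 6 6 6 6 6
ROT     → 6 6 6 6 6
ROT     → 6 6 6 6 6
ADD     → 6 6 6 12
POP     → 6 6 6
OVER    → 6 6 6 6
DIV     → 6 6 1
OVER    → 6 6 1 6
ROT     → 6 1 6 6
MUL     → 6 1 36
DIV     → 6 0
PUSH 8  → 6 0 8
MUL     → 6 0
SWAP    → 0 6
ADD     → 6
PUSH -4 → 6 -4
ADD     → 2
PUSH -9 → 2 -9
POP     → 2
PUSH 6  → 2 6
ROT  — needs 3 operands, stack has 2 → underflow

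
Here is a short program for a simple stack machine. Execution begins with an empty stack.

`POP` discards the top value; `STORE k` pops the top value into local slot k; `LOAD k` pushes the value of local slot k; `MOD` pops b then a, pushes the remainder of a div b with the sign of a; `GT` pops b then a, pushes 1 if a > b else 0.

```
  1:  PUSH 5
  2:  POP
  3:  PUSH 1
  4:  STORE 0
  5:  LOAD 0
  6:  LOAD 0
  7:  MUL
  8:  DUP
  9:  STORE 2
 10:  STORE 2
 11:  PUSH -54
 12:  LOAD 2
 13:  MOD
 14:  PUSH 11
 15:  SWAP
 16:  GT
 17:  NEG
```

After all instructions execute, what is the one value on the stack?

-1

PUSH 5   : [5]
POP      : []
PUSH 1   : [1]
STORE 0  : []
LOAD 0   : [1]
LOAD 0   : [1, 1]
MUL      : [1]
DUP      : [1, 1]
STORE 2  : [1]
STORE 2  : []
PUSH -54 : [-54]
LOAD 2   : [-54, 1]
MOD      : [0]
PUSH 11  : [0, 11]
SWAP     : [11, 0]
GT       : [1]
NEG      : [-1]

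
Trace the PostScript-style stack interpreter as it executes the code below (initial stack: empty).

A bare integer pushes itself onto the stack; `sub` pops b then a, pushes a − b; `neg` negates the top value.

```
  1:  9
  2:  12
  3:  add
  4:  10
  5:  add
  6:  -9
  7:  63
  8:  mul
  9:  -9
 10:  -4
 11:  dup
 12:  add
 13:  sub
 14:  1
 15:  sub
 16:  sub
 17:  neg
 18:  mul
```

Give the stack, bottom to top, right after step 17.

9   -> [9]
12  -> [9, 12]
add -> [21]
10  -> [21, 10]
add -> [31]
-9  -> [31, -9]
63  -> [31, -9, 63]
mul -> [31, -567]
-9  -> [31, -567, -9]
-4  -> [31, -567, -9, -4]
dup -> [31, -567, -9, -4, -4]
add -> [31, -567, -9, -8]
sub -> [31, -567, -1]
1   -> [31, -567, -1, 1]
sub -> [31, -567, -2]
sub -> [31, -565]
neg -> [31, 565]

[31, 565]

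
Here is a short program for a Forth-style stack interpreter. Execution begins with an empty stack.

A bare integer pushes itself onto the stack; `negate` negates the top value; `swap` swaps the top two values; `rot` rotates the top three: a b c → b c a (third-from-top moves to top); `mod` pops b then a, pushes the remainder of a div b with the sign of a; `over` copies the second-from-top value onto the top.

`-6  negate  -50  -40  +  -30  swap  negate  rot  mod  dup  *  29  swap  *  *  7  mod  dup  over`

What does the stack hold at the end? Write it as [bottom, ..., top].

[0, 0, 0]

-6      -6
negate  6
-50     6 -50
-40     6 -50 -40
+       6 -90
-30     6 -90 -30
swap    6 -30 -90
negate  6 -30 90
rot     -30 90 6
mod     -30 0
dup     -30 0 0
*       -30 0
29      -30 0 29
swap    -30 29 0
*       -30 0
*       0
7       0 7
mod     0
dup     0 0
over    0 0 0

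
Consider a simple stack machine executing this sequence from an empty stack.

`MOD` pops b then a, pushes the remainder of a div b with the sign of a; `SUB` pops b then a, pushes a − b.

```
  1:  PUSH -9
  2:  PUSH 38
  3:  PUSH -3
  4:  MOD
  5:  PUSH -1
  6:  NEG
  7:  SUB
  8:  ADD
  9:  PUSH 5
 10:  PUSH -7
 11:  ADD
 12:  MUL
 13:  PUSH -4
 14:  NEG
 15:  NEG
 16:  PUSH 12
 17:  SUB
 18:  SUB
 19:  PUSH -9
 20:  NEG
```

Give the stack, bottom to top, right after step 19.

[32, -9]

PUSH -9 -> -9
PUSH 38 -> -9 38
PUSH -3 -> -9 38 -3
MOD     -> -9 2
PUSH -1 -> -9 2 -1
NEG     -> -9 2 1
SUB     -> -9 1
ADD     -> -8
PUSH 5  -> -8 5
PUSH -7 -> -8 5 -7
ADD     -> -8 -2
MUL     -> 16
PUSH -4 -> 16 -4
NEG     -> 16 4
NEG     -> 16 -4
PUSH 12 -> 16 -4 12
SUB     -> 16 -16
SUB     -> 32
PUSH -9 -> 32 -9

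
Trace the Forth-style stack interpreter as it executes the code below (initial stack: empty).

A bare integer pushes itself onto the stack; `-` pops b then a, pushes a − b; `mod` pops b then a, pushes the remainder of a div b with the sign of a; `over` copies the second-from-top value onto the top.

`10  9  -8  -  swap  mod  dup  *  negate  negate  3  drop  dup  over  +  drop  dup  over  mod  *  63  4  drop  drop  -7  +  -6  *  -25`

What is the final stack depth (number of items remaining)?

10     -> 10
9      -> 10 9
-8     -> 10 9 -8
-      -> 10 17
swap   -> 17 10
mod    -> 7
dup    -> 7 7
*      -> 49
negate -> -49
negate -> 49
3      -> 49 3
drop   -> 49
dup    -> 49 49
over   -> 49 49 49
+      -> 49 98
drop   -> 49
dup    -> 49 49
over   -> 49 49 49
mod    -> 49 0
*      -> 0
63     -> 0 63
4      -> 0 63 4
drop   -> 0 63
drop   -> 0
-7     -> 0 -7
+      -> -7
-6     -> -7 -6
*      -> 42
-25    -> 42 -25

2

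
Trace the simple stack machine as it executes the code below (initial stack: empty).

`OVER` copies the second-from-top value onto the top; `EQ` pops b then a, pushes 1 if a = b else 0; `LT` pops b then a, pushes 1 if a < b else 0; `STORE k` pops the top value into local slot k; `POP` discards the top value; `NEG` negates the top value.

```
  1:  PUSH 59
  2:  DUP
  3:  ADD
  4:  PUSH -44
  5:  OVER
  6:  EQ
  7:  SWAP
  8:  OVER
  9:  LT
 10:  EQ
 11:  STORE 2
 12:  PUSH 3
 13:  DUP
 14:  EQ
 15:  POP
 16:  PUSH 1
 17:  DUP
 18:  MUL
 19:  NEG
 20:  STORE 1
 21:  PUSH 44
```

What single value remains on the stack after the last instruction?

44

PUSH 59  -> [59]
DUP      -> [59, 59]
ADD      -> [118]
PUSH -44 -> [118, -44]
OVER     -> [118, -44, 118]
EQ       -> [118, 0]
SWAP     -> [0, 118]
OVER     -> [0, 118, 0]
LT       -> [0, 0]
EQ       -> [1]
STORE 2  -> []
PUSH 3   -> [3]
DUP      -> [3, 3]
EQ       -> [1]
POP      -> []
PUSH 1   -> [1]
DUP      -> [1, 1]
MUL      -> [1]
NEG      -> [-1]
STORE 1  -> []
PUSH 44  -> [44]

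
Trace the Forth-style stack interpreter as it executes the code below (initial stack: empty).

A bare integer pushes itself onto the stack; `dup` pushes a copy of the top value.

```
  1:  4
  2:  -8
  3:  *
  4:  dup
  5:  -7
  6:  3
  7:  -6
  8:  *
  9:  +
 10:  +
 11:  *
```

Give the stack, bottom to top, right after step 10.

[-32, -57]

4   -> [4]
-8  -> [4, -8]
*   -> [-32]
dup -> [-32, -32]
-7  -> [-32, -32, -7]
3   -> [-32, -32, -7, 3]
-6  -> [-32, -32, -7, 3, -6]
*   -> [-32, -32, -7, -18]
+   -> [-32, -32, -25]
+   -> [-32, -57]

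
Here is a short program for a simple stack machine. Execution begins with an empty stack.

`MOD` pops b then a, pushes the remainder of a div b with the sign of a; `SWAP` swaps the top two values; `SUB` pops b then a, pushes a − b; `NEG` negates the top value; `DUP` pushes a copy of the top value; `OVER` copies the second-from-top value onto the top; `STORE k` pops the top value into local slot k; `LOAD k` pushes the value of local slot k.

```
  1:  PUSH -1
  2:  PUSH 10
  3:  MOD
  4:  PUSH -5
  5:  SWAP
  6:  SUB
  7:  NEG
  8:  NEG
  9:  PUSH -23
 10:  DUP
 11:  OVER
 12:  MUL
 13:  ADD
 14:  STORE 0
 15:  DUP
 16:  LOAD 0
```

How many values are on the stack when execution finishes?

PUSH -1   [-1]
PUSH 10   [-1, 10]
MOD       [-1]
PUSH -5   [-1, -5]
SWAP      [-5, -1]
SUB       [-4]
NEG       [4]
NEG       [-4]
PUSH -23  [-4, -23]
DUP       [-4, -23, -23]
OVER      [-4, -23, -23, -23]
MUL       [-4, -23, 529]
ADD       [-4, 506]
STORE 0   [-4]
DUP       [-4, -4]
LOAD 0    [-4, -4, 506]

3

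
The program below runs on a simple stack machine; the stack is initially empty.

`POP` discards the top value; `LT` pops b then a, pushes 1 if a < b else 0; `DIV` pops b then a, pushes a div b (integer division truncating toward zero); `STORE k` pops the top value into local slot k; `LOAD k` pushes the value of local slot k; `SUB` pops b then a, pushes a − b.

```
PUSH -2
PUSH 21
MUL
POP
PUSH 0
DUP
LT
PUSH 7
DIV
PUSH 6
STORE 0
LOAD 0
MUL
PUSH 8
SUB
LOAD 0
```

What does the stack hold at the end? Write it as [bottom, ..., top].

PUSH -2 -> -2
PUSH 21 -> -2 21
MUL     -> -42
POP     -> (empty)
PUSH 0  -> 0
DUP     -> 0 0
LT      -> 0
PUSH 7  -> 0 7
DIV     -> 0
PUSH 6  -> 0 6
STORE 0 -> 0
LOAD 0  -> 0 6
MUL     -> 0
PUSH 8  -> 0 8
SUB     -> -8
LOAD 0  -> -8 6

[-8, 6]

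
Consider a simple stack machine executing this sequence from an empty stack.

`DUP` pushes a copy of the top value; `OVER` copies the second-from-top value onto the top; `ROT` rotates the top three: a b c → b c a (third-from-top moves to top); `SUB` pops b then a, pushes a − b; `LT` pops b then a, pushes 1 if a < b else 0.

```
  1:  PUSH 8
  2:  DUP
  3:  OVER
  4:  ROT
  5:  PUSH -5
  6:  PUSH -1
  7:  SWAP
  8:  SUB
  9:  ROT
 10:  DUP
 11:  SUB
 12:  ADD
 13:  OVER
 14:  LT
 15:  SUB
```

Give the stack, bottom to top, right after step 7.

PUSH 8  → 8
DUP     → 8 8
OVER    → 8 8 8
ROT     → 8 8 8
PUSH -5 → 8 8 8 -5
PUSH -1 → 8 8 8 -5 -1
SWAP    → 8 8 8 -1 -5

[8, 8, 8, -1, -5]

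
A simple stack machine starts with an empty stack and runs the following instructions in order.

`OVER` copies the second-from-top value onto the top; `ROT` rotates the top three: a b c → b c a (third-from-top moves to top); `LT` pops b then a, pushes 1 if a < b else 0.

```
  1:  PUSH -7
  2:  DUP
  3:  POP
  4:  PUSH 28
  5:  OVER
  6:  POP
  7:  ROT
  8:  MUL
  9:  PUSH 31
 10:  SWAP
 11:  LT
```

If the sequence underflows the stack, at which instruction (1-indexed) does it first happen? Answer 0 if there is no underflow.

PUSH -7 -> -7
DUP     -> -7 -7
POP     -> -7
PUSH 28 -> -7 28
OVER    -> -7 28 -7
POP     -> -7 28
ROT  — needs 3 operands, stack has 2 → underflow

7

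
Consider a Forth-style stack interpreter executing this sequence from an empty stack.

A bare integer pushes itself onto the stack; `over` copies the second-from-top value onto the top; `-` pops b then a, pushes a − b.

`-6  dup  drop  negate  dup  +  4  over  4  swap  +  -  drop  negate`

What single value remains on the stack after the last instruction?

-6     -> [-6]
dup    -> [-6, -6]
drop   -> [-6]
negate -> [6]
dup    -> [6, 6]
+      -> [12]
4      -> [12, 4]
over   -> [12, 4, 12]
4      -> [12, 4, 12, 4]
swap   -> [12, 4, 4, 12]
+      -> [12, 4, 16]
-      -> [12, -12]
drop   -> [12]
negate -> [-12]

-12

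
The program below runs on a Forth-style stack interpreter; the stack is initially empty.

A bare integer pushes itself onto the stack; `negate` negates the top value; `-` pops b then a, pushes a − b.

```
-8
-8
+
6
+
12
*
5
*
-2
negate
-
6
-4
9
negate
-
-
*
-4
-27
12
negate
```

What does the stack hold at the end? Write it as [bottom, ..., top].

-8     : -8
-8     : -8 -8
+      : -16
6      : -16 6
+      : -10
12     : -10 12
*      : -120
5      : -120 5
*      : -600
-2     : -600 -2
negate : -600 2
-      : -602
6      : -602 6
-4     : -602 6 -4
9      : -602 6 -4 9
negate : -602 6 -4 -9
-      : -602 6 5
-      : -602 1
*      : -602
-4     : -602 -4
-27    : -602 -4 -27
12     : -602 -4 -27 12
negate : -602 -4 -27 -12

[-602, -4, -27, -12]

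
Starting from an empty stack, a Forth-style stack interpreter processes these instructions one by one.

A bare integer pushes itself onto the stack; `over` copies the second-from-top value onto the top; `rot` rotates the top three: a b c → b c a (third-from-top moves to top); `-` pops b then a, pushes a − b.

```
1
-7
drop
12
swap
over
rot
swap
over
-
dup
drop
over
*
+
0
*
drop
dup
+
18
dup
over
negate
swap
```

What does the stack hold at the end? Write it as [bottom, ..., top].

1      -> [1]
-7     -> [1, -7]
drop   -> [1]
12     -> [1, 12]
swap   -> [12, 1]
over   -> [12, 1, 12]
rot    -> [1, 12, 12]
swap   -> [1, 12, 12]
over   -> [1, 12, 12, 12]
-      -> [1, 12, 0]
dup    -> [1, 12, 0, 0]
drop   -> [1, 12, 0]
over   -> [1, 12, 0, 12]
*      -> [1, 12, 0]
+      -> [1, 12]
0      -> [1, 12, 0]
*      -> [1, 0]
drop   -> [1]
dup    -> [1, 1]
+      -> [2]
18     -> [2, 18]
dup    -> [2, 18, 18]
over   -> [2, 18, 18, 18]
negate -> [2, 18, 18, -18]
swap   -> [2, 18, -18, 18]

[2, 18, -18, 18]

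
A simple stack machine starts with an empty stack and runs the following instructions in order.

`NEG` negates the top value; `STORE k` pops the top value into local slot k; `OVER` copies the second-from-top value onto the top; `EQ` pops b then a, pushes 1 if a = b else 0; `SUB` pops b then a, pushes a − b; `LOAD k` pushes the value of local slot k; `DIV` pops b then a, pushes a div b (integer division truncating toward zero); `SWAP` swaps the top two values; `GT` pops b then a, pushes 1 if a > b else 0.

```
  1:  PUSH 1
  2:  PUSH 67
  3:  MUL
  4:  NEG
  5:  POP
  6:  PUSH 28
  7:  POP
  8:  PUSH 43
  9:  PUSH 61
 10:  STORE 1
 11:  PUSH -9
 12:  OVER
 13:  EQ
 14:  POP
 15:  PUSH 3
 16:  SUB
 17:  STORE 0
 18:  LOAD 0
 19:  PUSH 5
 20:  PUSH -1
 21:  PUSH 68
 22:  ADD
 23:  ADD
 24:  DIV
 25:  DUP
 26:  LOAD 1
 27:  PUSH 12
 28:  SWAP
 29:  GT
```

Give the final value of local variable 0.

40

PUSH 1   [1]
PUSH 67  [1, 67]
MUL      [67]
NEG      [-67]
POP      []
PUSH 28  [28]
POP      []
PUSH 43  [43]
PUSH 61  [43, 61]
STORE 1  [43]
PUSH -9  [43, -9]
OVER     [43, -9, 43]
EQ       [43, 0]
POP      [43]
PUSH 3   [43, 3]
SUB      [40]
STORE 0  []
LOAD 0   [40]
PUSH 5   [40, 5]
PUSH -1  [40, 5, -1]
PUSH 68  [40, 5, -1, 68]
ADD      [40, 5, 67]
ADD      [40, 72]
DIV      [0]
DUP      [0, 0]
LOAD 1   [0, 0, 61]
PUSH 12  [0, 0, 61, 12]
SWAP     [0, 0, 12, 61]
GT       [0, 0, 0]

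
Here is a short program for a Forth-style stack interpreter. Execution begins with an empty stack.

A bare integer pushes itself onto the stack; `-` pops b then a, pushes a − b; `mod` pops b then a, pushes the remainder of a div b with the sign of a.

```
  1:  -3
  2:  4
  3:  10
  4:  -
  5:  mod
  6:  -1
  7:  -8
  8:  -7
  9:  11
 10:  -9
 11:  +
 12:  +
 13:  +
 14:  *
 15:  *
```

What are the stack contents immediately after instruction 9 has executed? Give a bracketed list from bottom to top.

-3  → [-3]
4   → [-3, 4]
10  → [-3, 4, 10]
-   → [-3, -6]
mod → [-3]
-1  → [-3, -1]
-8  → [-3, -1, -8]
-7  → [-3, -1, -8, -7]
11  → [-3, -1, -8, -7, 11]

[-3, -1, -8, -7, 11]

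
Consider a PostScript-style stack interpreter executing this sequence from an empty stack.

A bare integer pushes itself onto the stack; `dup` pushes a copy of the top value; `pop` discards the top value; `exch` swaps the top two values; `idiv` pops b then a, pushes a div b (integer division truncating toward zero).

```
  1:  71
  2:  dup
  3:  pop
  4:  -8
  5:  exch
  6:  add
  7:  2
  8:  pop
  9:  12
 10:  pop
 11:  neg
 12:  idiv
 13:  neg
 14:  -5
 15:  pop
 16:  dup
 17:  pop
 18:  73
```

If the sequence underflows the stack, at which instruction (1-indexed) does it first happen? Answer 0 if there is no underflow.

71   : [71]
dup  : [71, 71]
pop  : [71]
-8   : [71, -8]
exch : [-8, 71]
add  : [63]
2    : [63, 2]
pop  : [63]
12   : [63, 12]
pop  : [63]
neg  : [-63]
idiv  — needs 2 operands, stack has 1 → underflow

12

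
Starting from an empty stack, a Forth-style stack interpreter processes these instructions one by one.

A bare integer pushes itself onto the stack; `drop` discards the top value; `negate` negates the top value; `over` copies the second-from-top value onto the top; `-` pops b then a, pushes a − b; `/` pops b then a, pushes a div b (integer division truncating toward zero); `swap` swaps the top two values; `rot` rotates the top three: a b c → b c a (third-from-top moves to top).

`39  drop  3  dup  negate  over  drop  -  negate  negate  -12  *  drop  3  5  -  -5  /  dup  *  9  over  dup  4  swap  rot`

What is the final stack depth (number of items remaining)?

5

39     : 39
drop   : (empty)
3      : 3
dup    : 3 3
negate : 3 -3
over   : 3 -3 3
drop   : 3 -3
-      : 6
negate : -6
negate : 6
-12    : 6 -12
*      : -72
drop   : (empty)
3      : 3
5      : 3 5
-      : -2
-5     : -2 -5
/      : 0
dup    : 0 0
*      : 0
9      : 0 9
over   : 0 9 0
dup    : 0 9 0 0
4      : 0 9 0 0 4
swap   : 0 9 0 4 0
rot    : 0 9 4 0 0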